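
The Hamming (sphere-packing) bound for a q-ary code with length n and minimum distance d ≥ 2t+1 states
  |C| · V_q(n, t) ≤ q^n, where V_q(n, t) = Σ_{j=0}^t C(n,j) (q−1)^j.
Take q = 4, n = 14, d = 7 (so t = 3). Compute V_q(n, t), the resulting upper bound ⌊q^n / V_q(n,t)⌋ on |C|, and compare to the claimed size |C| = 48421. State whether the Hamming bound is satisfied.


V_q(n, t) = 10690, q^n = 268435456, Hamming bound = 25110, |C| = 48421 > bound (violated).

Step 1: Compute V_q(n, t) = Σ_{j=0}^3 C(n, j) (q−1)^j.
  j = 0: C(14,0)·(3)^0 = 1·1 = 1.
  j = 1: C(14,1)·(3)^1 = 14·3 = 42.
  j = 2: C(14,2)·(3)^2 = 91·9 = 819.
  j = 3: C(14,3)·(3)^3 = 364·27 = 9828.
  V_q(n, t) = 1 + 42 + 819 + 9828 = 10690.
Step 2: q^n = 4^14 = 268435456.
Step 3: Hamming bound ⌊q^n / V_q(n,t)⌋ = ⌊268435456/10690⌋ = 25110.
Step 4: Compare |C| = 48421 to 25110: violated.
The claimed |C| lies above the Hamming bound, so no 4-ary code of length 14 with d ≥ 7 can have 48421 codewords.


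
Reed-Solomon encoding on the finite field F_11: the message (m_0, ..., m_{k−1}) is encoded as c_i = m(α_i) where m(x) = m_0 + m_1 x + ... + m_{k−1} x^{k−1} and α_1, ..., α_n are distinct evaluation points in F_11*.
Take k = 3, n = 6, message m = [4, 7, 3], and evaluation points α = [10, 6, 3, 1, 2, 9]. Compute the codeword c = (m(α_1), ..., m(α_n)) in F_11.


c = [0, 0, 8, 3, 8, 2]

Message polynomial: m(x) = 4 + 7·x + 3·x^2 (mod 11).
For each evaluation point α_i, compute m(α_i) mod 11:
  α_1 = 10: Horner steps 3 → 4 → 0, so m(10) = 0.
  α_2 = 6: Horner steps 3 → 3 → 0, so m(6) = 0.
  α_3 = 3: Horner steps 3 → 5 → 8, so m(3) = 8.
  α_4 = 1: Horner steps 3 → 10 → 3, so m(1) = 3.
  α_5 = 2: Horner steps 3 → 2 → 8, so m(2) = 8.
  α_6 = 9: Horner steps 3 → 1 → 2, so m(9) = 2.
Codeword c = [0, 0, 8, 3, 8, 2] ∈ F_11^6.


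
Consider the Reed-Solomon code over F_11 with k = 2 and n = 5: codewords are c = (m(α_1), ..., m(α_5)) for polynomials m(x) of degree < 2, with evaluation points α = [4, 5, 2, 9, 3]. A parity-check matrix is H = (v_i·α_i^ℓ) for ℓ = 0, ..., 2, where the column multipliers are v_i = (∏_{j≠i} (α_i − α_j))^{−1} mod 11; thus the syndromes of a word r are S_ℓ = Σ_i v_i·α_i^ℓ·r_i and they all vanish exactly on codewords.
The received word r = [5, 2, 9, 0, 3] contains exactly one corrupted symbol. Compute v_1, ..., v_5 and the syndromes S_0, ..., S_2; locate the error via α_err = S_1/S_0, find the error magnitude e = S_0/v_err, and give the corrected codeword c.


S = (3, 1, 4), error at position 1, error magnitude e = 8, c = [8, 2, 9, 0, 3].

Step 1: column multipliers v_i = (∏_{j≠i}(α_i − α_j))^{−1} mod 11.
  i = 1 (α = 4): (4−5)(4−2)(4−9)(4−3) = (−1)·2·(−5)·1 = 10 ≡ 10, so v_1 = 10^{−1} = 10 (mod 11).
  i = 2 (α = 5): (5−4)(5−2)(5−9)(5−3) = 1·3·(−4)·2 = −24 ≡ 9, so v_2 = 9^{−1} = 5 (mod 11).
  i = 3 (α = 2): (2−4)(2−5)(2−9)(2−3) = (−2)·(−3)·(−7)·(−1) = 42 ≡ 9, so v_3 = 9^{−1} = 5 (mod 11).
  i = 4 (α = 9): (9−4)(9−5)(9−2)(9−3) = 5·4·7·6 = 840 ≡ 4, so v_4 = 4^{−1} = 3 (mod 11).
  i = 5 (α = 3): (3−4)(3−5)(3−2)(3−9) = (−1)·(−2)·1·(−6) = −12 ≡ 10, so v_5 = 10^{−1} = 10 (mod 11).
  v = [10, 5, 5, 3, 10].
Step 2: syndromes of r = [5, 2, 9, 0, 3] (all sums mod 11).
  S_0 = Σ v_i r_i = 10·5 + 5·2 + 5·9 + 3·0 + 10·3 = 135 ≡ 3.
  S_1 = Σ v_i α_i r_i = 10·4·5 + 5·5·2 + 5·2·9 + 3·9·0 + 10·3·3 = 430 ≡ 1.
  α_i^2 mod 11 = [5, 3, 4, 4, 9].
  S_2 = Σ v_i α_i^2 r_i = 10·5·5 + 5·3·2 + 5·4·9 + 3·4·0 + 10·9·3 = 730 ≡ 4.
  S = (3, 1, 4) ≠ 0, so r is not a codeword (an error is present).
Step 3: locate the error. For a single error e at position i, S_ℓ = v_i·e·α_i^ℓ, so α_err = S_1/S_0.
  S_0^{−1} = 3^{−1} = 4 (mod 11), so α_err = 1·4 = 4 ≡ 4 = α_1. Error position i = 1.
  Consistency check: S_2/S_1 = 4·1 = 4 ≡ 4 = α_err ✓ (single-error assumption holds).
Step 4: error magnitude e = S_0/v_1 = S_0·∏_{j≠1}(α_1 − α_j) = 3·10 = 30 ≡ 8 (mod 11).
Step 5: correct position 1: c_1 = r_1 − e = 5 − 8 ≡ 8 (mod 11). Hence c = [8, 2, 9, 0, 3].
  Check: interpolating c through the α_i gives m(x) = 10 + 5·x (degree < 2) with m(α_i) = c_i for every i, so c is indeed a codeword.


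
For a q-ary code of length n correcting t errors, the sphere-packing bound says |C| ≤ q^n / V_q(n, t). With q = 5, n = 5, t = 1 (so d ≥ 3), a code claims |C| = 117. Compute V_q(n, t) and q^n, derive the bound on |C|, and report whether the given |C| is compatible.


V_q(n, t) = 21, q^n = 3125, Hamming bound = 148, |C| = 117 ≤ bound (satisfied).

Step 1: Compute V_q(n, t) = Σ_{j=0}^1 C(n, j) (q−1)^j.
  j = 0: C(5,0)·(4)^0 = 1·1 = 1.
  j = 1: C(5,1)·(4)^1 = 5·4 = 20.
  V_q(n, t) = 1 + 20 = 21.
Step 2: q^n = 5^5 = 3125.
Step 3: Hamming bound ⌊q^n / V_q(n,t)⌋ = ⌊3125/21⌋ = 148.
Step 4: Compare |C| = 117 to 148: satisfied.
The claimed |C| lies below the Hamming bound.


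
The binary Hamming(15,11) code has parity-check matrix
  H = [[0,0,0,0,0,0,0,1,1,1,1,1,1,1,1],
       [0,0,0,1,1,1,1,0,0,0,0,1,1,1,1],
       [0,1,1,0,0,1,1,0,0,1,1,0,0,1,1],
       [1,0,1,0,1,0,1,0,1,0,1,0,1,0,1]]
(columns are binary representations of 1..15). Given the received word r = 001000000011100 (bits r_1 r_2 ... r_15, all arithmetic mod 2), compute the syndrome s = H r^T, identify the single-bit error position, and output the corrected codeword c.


s = (1, 0, 0, 1)^T, error position = 9, corrected codeword c = 001000001011100

Compute s = H r^T mod 2 one row at a time:
  s_1 = 0 + 0 + 0 + 1 + 1 + 1 + 0 + 0 = 3 ≡ 1 (mod 2).
  s_2 = 0 + 0 + 0 + 0 + 1 + 1 + 0 + 0 = 2 ≡ 0 (mod 2).
  s_3 = 0 + 1 + 0 + 0 + 0 + 1 + 0 + 0 = 2 ≡ 0 (mod 2).
  s_4 = 0 + 1 + 0 + 0 + 0 + 1 + 1 + 0 = 3 ≡ 1 (mod 2).
s = (1, 0, 0, 1)^T — this equals column 9 of H (binary 1001), so error is at position 9.
Correct: flip bit 9 of r = 001000000011100 to get c = 001000001011100.


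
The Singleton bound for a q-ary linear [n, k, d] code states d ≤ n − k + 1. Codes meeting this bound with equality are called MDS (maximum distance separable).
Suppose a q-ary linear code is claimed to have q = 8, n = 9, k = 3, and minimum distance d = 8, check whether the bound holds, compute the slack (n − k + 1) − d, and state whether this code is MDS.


Singleton RHS = n − k + 1 = 7, slack = -1, bound violated (no such code; not MDS).

Singleton bound: d ≤ n − k + 1.
Here n = 9, k = 3, so n − k + 1 = 7.
Given d = 8, check d ≤ 7: NO.
Slack = (n − k + 1) − d = -1.
The slack is negative: d = 8 exceeds n − k + 1 = 7 by 1, so the Singleton bound is violated and no linear [9, 3, 8]_8 code can exist. In particular it is not MDS (MDS requires d = n − k + 1 exactly).
Description: the claimed parameters are [9, 3, 8]_8; such a code would be impossible (violates the Singleton bound).


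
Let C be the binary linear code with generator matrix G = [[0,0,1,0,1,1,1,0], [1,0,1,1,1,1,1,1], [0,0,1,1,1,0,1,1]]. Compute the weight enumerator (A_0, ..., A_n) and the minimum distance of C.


Weight distribution: A_0 = 1, A_2 = 1, A_3 = 2, A_4 = 2, A_5 = 1, A_7 = 1. Minimum distance d = 2.

Enumerate all 2^3 = 8 messages m ∈ F_2^3.
For each, compute codeword c = mG in F_2^8, then tally its weight.
  m = 000 → c = 00000000, weight = 0.
  m = 100 → c = 00101110, weight = 4.
  m = 010 → c = 10111111, weight = 7.
  m = 110 → c = 10010001, weight = 3.
  m = 001 → c = 00111011, weight = 5.
  m = 101 → c = 00010101, weight = 3.
  m = 011 → c = 10000100, weight = 2.
  m = 111 → c = 10101010, weight = 4.
Tally weights:
  weight 0: 1 codewords.
  weight 2: 1 codewords.
  weight 3: 2 codewords.
  weight 4: 2 codewords.
  weight 5: 1 codewords.
  weight 7: 1 codewords.
Minimum distance d = smallest w > 0 with A_w > 0 = 2.
Sanity: Σ A_w = 8 = 2^3 = 8 ✓.


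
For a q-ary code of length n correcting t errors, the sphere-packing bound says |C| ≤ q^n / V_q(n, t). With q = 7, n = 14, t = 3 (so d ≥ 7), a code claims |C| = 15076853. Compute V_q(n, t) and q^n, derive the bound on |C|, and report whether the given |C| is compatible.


V_q(n, t) = 81985, q^n = 678223072849, Hamming bound = 8272526, |C| = 15076853 > bound (violated).

Step 1: Compute V_q(n, t) = Σ_{j=0}^3 C(n, j) (q−1)^j.
  j = 0: C(14,0)·(6)^0 = 1·1 = 1.
  j = 1: C(14,1)·(6)^1 = 14·6 = 84.
  j = 2: C(14,2)·(6)^2 = 91·36 = 3276.
  j = 3: C(14,3)·(6)^3 = 364·216 = 78624.
  V_q(n, t) = 1 + 84 + 3276 + 78624 = 81985.
Step 2: q^n = 7^14 = 678223072849.
Step 3: Hamming bound ⌊q^n / V_q(n,t)⌋ = ⌊678223072849/81985⌋ = 8272526.
Step 4: Compare |C| = 15076853 to 8272526: violated.
The claimed |C| lies above the Hamming bound, so no 7-ary code of length 14 with d ≥ 7 can have 15076853 codewords.


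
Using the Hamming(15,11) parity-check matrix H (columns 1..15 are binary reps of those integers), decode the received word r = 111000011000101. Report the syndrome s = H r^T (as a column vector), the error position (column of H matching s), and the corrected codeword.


s = (0, 0, 1, 1)^T, error position = 3, corrected codeword c = 110000011000101

Compute s = H r^T mod 2 one row at a time:
  s_1 = 1 + 1 + 0 + 0 + 0 + 1 + 0 + 1 = 4 ≡ 0 (mod 2).
  s_2 = 0 + 0 + 0 + 0 + 0 + 1 + 0 + 1 = 2 ≡ 0 (mod 2).
  s_3 = 1 + 1 + 0 + 0 + 0 + 0 + 0 + 1 = 3 ≡ 1 (mod 2).
  s_4 = 1 + 1 + 0 + 0 + 1 + 0 + 1 + 1 = 5 ≡ 1 (mod 2).
s = (0, 0, 1, 1)^T — this equals column 3 of H (binary 0011), so error is at position 3.
Correct: flip bit 3 of r = 111000011000101 to get c = 110000011000101.


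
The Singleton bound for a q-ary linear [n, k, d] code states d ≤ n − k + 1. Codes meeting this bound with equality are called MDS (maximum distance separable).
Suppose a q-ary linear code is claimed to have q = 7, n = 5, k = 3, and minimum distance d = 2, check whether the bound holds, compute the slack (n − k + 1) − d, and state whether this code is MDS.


Singleton RHS = n − k + 1 = 3, slack = 1, bound satisfied, not MDS.

Singleton bound: d ≤ n − k + 1.
Here n = 5, k = 3, so n − k + 1 = 3.
Given d = 2, check d ≤ 3: YES.
Slack = (n − k + 1) − d = 1.
The code is NOT MDS (slack = 1 > 0).
Description: the claimed parameters are [5, 3, 2]_7; such a code would be non-MDS.


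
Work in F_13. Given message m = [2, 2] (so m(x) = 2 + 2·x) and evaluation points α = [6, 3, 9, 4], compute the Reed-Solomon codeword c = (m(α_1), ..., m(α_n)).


c = [1, 8, 7, 10]

Message polynomial: m(x) = 2 + 2·x (mod 13).
For each evaluation point α_i, compute m(α_i) mod 13:
  α_1 = 6: Horner steps 2 → 1, so m(6) = 1.
  α_2 = 3: Horner steps 2 → 8, so m(3) = 8.
  α_3 = 9: Horner steps 2 → 7, so m(9) = 7.
  α_4 = 4: Horner steps 2 → 10, so m(4) = 10.
Codeword c = [1, 8, 7, 10] ∈ F_13^4.


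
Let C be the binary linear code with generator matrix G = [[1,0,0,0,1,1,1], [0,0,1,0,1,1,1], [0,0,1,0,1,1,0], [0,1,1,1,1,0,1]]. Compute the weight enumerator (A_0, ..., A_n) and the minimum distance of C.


Weight distribution: A_0 = 1, A_1 = 1, A_2 = 1, A_3 = 4, A_4 = 5, A_5 = 3, A_6 = 1. Minimum distance d = 1.

Enumerate all 2^4 = 16 messages m ∈ F_2^4.
For each, compute codeword c = mG in F_2^7, then tally its weight.
  m = 0000 → c = 0000000, weight = 0.
  m = 1000 → c = 1000111, weight = 4.
  m = 0100 → c = 0010111, weight = 4.
  m = 1100 → c = 1010000, weight = 2.
  m = 0010 → c = 0010110, weight = 3.
  m = 1010 → c = 1010001, weight = 3.
  m = 0110 → c = 0000001, weight = 1.
  m = 1110 → c = 1000110, weight = 3.
  m = 0001 → c = 0111101, weight = 5.
  m = 1001 → c = 1111010, weight = 5.
  m = 0101 → c = 0101010, weight = 3.
  m = 1101 → c = 1101101, weight = 5.
  m = 0011 → c = 0101011, weight = 4.
  m = 1011 → c = 1101100, weight = 4.
  m = 0111 → c = 0111100, weight = 4.
  m = 1111 → c = 1111011, weight = 6.
Tally weights:
  weight 0: 1 codewords.
  weight 1: 1 codewords.
  weight 2: 1 codewords.
  weight 3: 4 codewords.
  weight 4: 5 codewords.
  weight 5: 3 codewords.
  weight 6: 1 codewords.
Minimum distance d = smallest w > 0 with A_w > 0 = 1.
Sanity: Σ A_w = 16 = 2^4 = 16 ✓.


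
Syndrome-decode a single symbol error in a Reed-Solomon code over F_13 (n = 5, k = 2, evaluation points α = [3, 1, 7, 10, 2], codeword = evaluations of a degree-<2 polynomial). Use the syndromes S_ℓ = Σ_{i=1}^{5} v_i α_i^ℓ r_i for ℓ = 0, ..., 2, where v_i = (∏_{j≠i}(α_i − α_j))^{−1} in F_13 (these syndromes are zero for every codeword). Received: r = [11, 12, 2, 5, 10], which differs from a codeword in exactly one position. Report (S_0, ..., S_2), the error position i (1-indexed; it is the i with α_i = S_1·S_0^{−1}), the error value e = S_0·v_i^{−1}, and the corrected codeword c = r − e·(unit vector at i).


S = (4, 4, 4), error at position 2, error magnitude e = 3, c = [11, 9, 2, 5, 10].

Step 1: column multipliers v_i = (∏_{j≠i}(α_i − α_j))^{−1} mod 13.
  i = 1 (α = 3): (3−1)(3−7)(3−10)(3−2) = 2·(−4)·(−7)·1 = 56 ≡ 4, so v_1 = 4^{−1} = 10 (mod 13).
  i = 2 (α = 1): (1−3)(1−7)(1−10)(1−2) = (−2)·(−6)·(−9)·(−1) = 108 ≡ 4, so v_2 = 4^{−1} = 10 (mod 13).
  i = 3 (α = 7): (7−3)(7−1)(7−10)(7−2) = 4·6·(−3)·5 = −360 ≡ 4, so v_3 = 4^{−1} = 10 (mod 13).
  i = 4 (α = 10): (10−3)(10−1)(10−7)(10−2) = 7·9·3·8 = 1512 ≡ 4, so v_4 = 4^{−1} = 10 (mod 13).
  i = 5 (α = 2): (2−3)(2−1)(2−7)(2−10) = (−1)·1·(−5)·(−8) = −40 ≡ 12, so v_5 = 12^{−1} = 12 (mod 13).
  v = [10, 10, 10, 10, 12].
Step 2: syndromes of r = [11, 12, 2, 5, 10] (all sums mod 13).
  S_0 = Σ v_i r_i = 10·11 + 10·12 + 10·2 + 10·5 + 12·10 = 420 ≡ 4.
  S_1 = Σ v_i α_i r_i = 10·3·11 + 10·1·12 + 10·7·2 + 10·10·5 + 12·2·10 = 1330 ≡ 4.
  α_i^2 mod 13 = [9, 1, 10, 9, 4].
  S_2 = Σ v_i α_i^2 r_i = 10·9·11 + 10·1·12 + 10·10·2 + 10·9·5 + 12·4·10 = 2240 ≡ 4.
  S = (4, 4, 4) ≠ 0, so r is not a codeword (an error is present).
Step 3: locate the error. For a single error e at position i, S_ℓ = v_i·e·α_i^ℓ, so α_err = S_1/S_0.
  S_0^{−1} = 4^{−1} = 10 (mod 13), so α_err = 4·10 = 40 ≡ 1 = α_2. Error position i = 2.
  Consistency check: S_2/S_1 = 4·10 = 40 ≡ 1 = α_err ✓ (single-error assumption holds).
Step 4: error magnitude e = S_0/v_2 = S_0·∏_{j≠2}(α_2 − α_j) = 4·4 = 16 ≡ 3 (mod 13).
Step 5: correct position 2: c_2 = r_2 − e = 12 − 3 ≡ 9 (mod 13). Hence c = [11, 9, 2, 5, 10].
  Check: interpolating c through the α_i gives m(x) = 8 + 1·x (degree < 2) with m(α_i) = c_i for every i, so c is indeed a codeword.


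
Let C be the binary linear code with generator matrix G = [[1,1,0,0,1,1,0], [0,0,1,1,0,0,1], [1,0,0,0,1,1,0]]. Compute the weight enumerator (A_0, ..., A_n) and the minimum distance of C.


Weight distribution: A_0 = 1, A_1 = 1, A_3 = 2, A_4 = 2, A_6 = 1, A_7 = 1. Minimum distance d = 1.

Enumerate all 2^3 = 8 messages m ∈ F_2^3.
For each, compute codeword c = mG in F_2^7, then tally its weight.
  m = 000 → c = 0000000, weight = 0.
  m = 100 → c = 1100110, weight = 4.
  m = 010 → c = 0011001, weight = 3.
  m = 110 → c = 1111111, weight = 7.
  m = 001 → c = 1000110, weight = 3.
  m = 101 → c = 0100000, weight = 1.
  m = 011 → c = 1011111, weight = 6.
  m = 111 → c = 0111001, weight = 4.
Tally weights:
  weight 0: 1 codewords.
  weight 1: 1 codewords.
  weight 3: 2 codewords.
  weight 4: 2 codewords.
  weight 6: 1 codewords.
  weight 7: 1 codewords.
Minimum distance d = smallest w > 0 with A_w > 0 = 1.
Sanity: Σ A_w = 8 = 2^3 = 8 ✓.


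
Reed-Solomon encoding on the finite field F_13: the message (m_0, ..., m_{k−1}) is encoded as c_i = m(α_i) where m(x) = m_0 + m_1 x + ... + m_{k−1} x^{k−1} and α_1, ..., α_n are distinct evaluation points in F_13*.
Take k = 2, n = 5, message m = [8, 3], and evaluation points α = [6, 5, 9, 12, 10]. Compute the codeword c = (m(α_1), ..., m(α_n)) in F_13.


c = [0, 10, 9, 5, 12]

Message polynomial: m(x) = 8 + 3·x (mod 13).
For each evaluation point α_i, compute m(α_i) mod 13:
  α_1 = 6: Horner steps 3 → 0, so m(6) = 0.
  α_2 = 5: Horner steps 3 → 10, so m(5) = 10.
  α_3 = 9: Horner steps 3 → 9, so m(9) = 9.
  α_4 = 12: Horner steps 3 → 5, so m(12) = 5.
  α_5 = 10: Horner steps 3 → 12, so m(10) = 12.
Codeword c = [0, 10, 9, 5, 12] ∈ F_13^5.


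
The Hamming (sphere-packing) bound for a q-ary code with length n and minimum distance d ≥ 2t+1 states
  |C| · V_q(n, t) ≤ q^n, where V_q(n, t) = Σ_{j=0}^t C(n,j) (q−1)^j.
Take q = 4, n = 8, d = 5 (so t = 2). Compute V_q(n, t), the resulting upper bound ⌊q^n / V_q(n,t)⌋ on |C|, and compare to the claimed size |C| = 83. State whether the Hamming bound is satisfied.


V_q(n, t) = 277, q^n = 65536, Hamming bound = 236, |C| = 83 ≤ bound (satisfied).

Step 1: Compute V_q(n, t) = Σ_{j=0}^2 C(n, j) (q−1)^j.
  j = 0: C(8,0)·(3)^0 = 1·1 = 1.
  j = 1: C(8,1)·(3)^1 = 8·3 = 24.
  j = 2: C(8,2)·(3)^2 = 28·9 = 252.
  V_q(n, t) = 1 + 24 + 252 = 277.
Step 2: q^n = 4^8 = 65536.
Step 3: Hamming bound ⌊q^n / V_q(n,t)⌋ = ⌊65536/277⌋ = 236.
Step 4: Compare |C| = 83 to 236: satisfied.
The claimed |C| lies below the Hamming bound.


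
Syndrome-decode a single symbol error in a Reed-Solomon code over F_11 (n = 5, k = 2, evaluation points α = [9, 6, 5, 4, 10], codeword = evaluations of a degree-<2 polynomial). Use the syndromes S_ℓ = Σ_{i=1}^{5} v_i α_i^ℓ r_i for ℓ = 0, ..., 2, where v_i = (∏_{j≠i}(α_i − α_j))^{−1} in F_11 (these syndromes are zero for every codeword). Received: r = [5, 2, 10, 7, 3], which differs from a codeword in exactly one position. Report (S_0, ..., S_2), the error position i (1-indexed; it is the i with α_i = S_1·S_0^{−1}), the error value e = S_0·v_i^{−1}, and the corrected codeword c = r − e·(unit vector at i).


S = (10, 2, 7), error at position 1, error magnitude e = 5, c = [0, 2, 10, 7, 3].

Step 1: column multipliers v_i = (∏_{j≠i}(α_i − α_j))^{−1} mod 11.
  i = 1 (α = 9): (9−6)(9−5)(9−4)(9−10) = 3·4·5·(−1) = −60 ≡ 6, so v_1 = 6^{−1} = 2 (mod 11).
  i = 2 (α = 6): (6−9)(6−5)(6−4)(6−10) = (−3)·1·2·(−4) = 24 ≡ 2, so v_2 = 2^{−1} = 6 (mod 11).
  i = 3 (α = 5): (5−9)(5−6)(5−4)(5−10) = (−4)·(−1)·1·(−5) = −20 ≡ 2, so v_3 = 2^{−1} = 6 (mod 11).
  i = 4 (α = 4): (4−9)(4−6)(4−5)(4−10) = (−5)·(−2)·(−1)·(−6) = 60 ≡ 5, so v_4 = 5^{−1} = 9 (mod 11).
  i = 5 (α = 10): (10−9)(10−6)(10−5)(10−4) = 1·4·5·6 = 120 ≡ 10, so v_5 = 10^{−1} = 10 (mod 11).
  v = [2, 6, 6, 9, 10].
Step 2: syndromes of r = [5, 2, 10, 7, 3] (all sums mod 11).
  S_0 = Σ v_i r_i = 2·5 + 6·2 + 6·10 + 9·7 + 10·3 = 175 ≡ 10.
  S_1 = Σ v_i α_i r_i = 2·9·5 + 6·6·2 + 6·5·10 + 9·4·7 + 10·10·3 = 1014 ≡ 2.
  α_i^2 mod 11 = [4, 3, 3, 5, 1].
  S_2 = Σ v_i α_i^2 r_i = 2·4·5 + 6·3·2 + 6·3·10 + 9·5·7 + 10·1·3 = 601 ≡ 7.
  S = (10, 2, 7) ≠ 0, so r is not a codeword (an error is present).
Step 3: locate the error. For a single error e at position i, S_ℓ = v_i·e·α_i^ℓ, so α_err = S_1/S_0.
  S_0^{−1} = 10^{−1} = 10 (mod 11), so α_err = 2·10 = 20 ≡ 9 = α_1. Error position i = 1.
  Consistency check: S_2/S_1 = 7·6 = 42 ≡ 9 = α_err ✓ (single-error assumption holds).
Step 4: error magnitude e = S_0/v_1 = S_0·∏_{j≠1}(α_1 − α_j) = 10·6 = 60 ≡ 5 (mod 11).
Step 5: correct position 1: c_1 = r_1 − e = 5 − 5 ≡ 0 (mod 11). Hence c = [0, 2, 10, 7, 3].
  Check: interpolating c through the α_i gives m(x) = 6 + 3·x (degree < 2) with m(α_i) = c_i for every i, so c is indeed a codeword.


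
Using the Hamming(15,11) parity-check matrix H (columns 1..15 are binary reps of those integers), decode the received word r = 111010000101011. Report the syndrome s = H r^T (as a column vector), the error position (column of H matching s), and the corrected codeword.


s = (0, 0, 1, 0)^T, error position = 2, corrected codeword c = 101010000101011

Compute s = H r^T mod 2 one row at a time:
  s_1 = 0 + 0 + 1 + 0 + 1 + 0 + 1 + 1 = 4 ≡ 0 (mod 2).
  s_2 = 0 + 1 + 0 + 0 + 1 + 0 + 1 + 1 = 4 ≡ 0 (mod 2).
  s_3 = 1 + 1 + 0 + 0 + 1 + 0 + 1 + 1 = 5 ≡ 1 (mod 2).
  s_4 = 1 + 1 + 1 + 0 + 0 + 0 + 0 + 1 = 4 ≡ 0 (mod 2).
s = (0, 0, 1, 0)^T — this equals column 2 of H (binary 0010), so error is at position 2.
Correct: flip bit 2 of r = 111010000101011 to get c = 101010000101011.


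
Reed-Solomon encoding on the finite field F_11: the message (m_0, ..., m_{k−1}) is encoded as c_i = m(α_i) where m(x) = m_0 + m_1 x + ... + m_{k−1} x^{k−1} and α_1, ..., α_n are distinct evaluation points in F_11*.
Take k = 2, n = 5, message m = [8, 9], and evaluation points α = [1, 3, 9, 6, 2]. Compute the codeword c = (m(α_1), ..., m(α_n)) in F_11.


c = [6, 2, 1, 7, 4]

Message polynomial: m(x) = 8 + 9·x (mod 11).
For each evaluation point α_i, compute m(α_i) mod 11:
  α_1 = 1: Horner steps 9 → 6, so m(1) = 6.
  α_2 = 3: Horner steps 9 → 2, so m(3) = 2.
  α_3 = 9: Horner steps 9 → 1, so m(9) = 1.
  α_4 = 6: Horner steps 9 → 7, so m(6) = 7.
  α_5 = 2: Horner steps 9 → 4, so m(2) = 4.
Codeword c = [6, 2, 1, 7, 4] ∈ F_11^5.


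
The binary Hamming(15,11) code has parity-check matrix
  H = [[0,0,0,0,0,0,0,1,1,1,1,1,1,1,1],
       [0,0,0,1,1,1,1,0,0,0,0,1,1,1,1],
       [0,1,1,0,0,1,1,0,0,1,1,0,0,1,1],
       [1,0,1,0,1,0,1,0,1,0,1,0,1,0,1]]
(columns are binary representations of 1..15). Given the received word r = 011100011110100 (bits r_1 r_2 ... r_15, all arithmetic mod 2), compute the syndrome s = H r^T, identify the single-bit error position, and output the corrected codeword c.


s = (1, 0, 0, 0)^T, error position = 8, corrected codeword c = 011100001110100

Compute s = H r^T mod 2 one row at a time:
  s_1 = 1 + 1 + 1 + 1 + 0 + 1 + 0 + 0 = 5 ≡ 1 (mod 2).
  s_2 = 1 + 0 + 0 + 0 + 0 + 1 + 0 + 0 = 2 ≡ 0 (mod 2).
  s_3 = 1 + 1 + 0 + 0 + 1 + 1 + 0 + 0 = 4 ≡ 0 (mod 2).
  s_4 = 0 + 1 + 0 + 0 + 1 + 1 + 1 + 0 = 4 ≡ 0 (mod 2).
s = (1, 0, 0, 0)^T — this equals column 8 of H (binary 1000), so error is at position 8.
Correct: flip bit 8 of r = 011100011110100 to get c = 011100001110100.


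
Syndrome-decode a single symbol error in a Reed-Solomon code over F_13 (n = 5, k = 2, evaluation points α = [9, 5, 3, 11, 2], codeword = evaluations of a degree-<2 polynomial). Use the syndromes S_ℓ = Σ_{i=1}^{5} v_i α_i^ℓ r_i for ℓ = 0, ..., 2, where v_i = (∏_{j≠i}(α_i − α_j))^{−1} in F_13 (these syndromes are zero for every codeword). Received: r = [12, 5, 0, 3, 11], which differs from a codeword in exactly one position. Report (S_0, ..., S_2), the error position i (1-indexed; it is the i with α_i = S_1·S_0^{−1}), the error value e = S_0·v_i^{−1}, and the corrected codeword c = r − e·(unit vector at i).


S = (1, 5, 12), error at position 2, error magnitude e = 1, c = [12, 4, 0, 3, 11].

Step 1: column multipliers v_i = (∏_{j≠i}(α_i − α_j))^{−1} mod 13.
  i = 1 (α = 9): (9−5)(9−3)(9−11)(9−2) = 4·6·(−2)·7 = −336 ≡ 2, so v_1 = 2^{−1} = 7 (mod 13).
  i = 2 (α = 5): (5−9)(5−3)(5−11)(5−2) = (−4)·2·(−6)·3 = 144 ≡ 1, so v_2 = 1^{−1} = 1 (mod 13).
  i = 3 (α = 3): (3−9)(3−5)(3−11)(3−2) = (−6)·(−2)·(−8)·1 = −96 ≡ 8, so v_3 = 8^{−1} = 5 (mod 13).
  i = 4 (α = 11): (11−9)(11−5)(11−3)(11−2) = 2·6·8·9 = 864 ≡ 6, so v_4 = 6^{−1} = 11 (mod 13).
  i = 5 (α = 2): (2−9)(2−5)(2−3)(2−11) = (−7)·(−3)·(−1)·(−9) = 189 ≡ 7, so v_5 = 7^{−1} = 2 (mod 13).
  v = [7, 1, 5, 11, 2].
Step 2: syndromes of r = [12, 5, 0, 3, 11] (all sums mod 13).
  S_0 = Σ v_i r_i = 7·12 + 1·5 + 5·0 + 11·3 + 2·11 = 144 ≡ 1.
  S_1 = Σ v_i α_i r_i = 7·9·12 + 1·5·5 + 5·3·0 + 11·11·3 + 2·2·11 = 1188 ≡ 5.
  α_i^2 mod 13 = [3, 12, 9, 4, 4].
  S_2 = Σ v_i α_i^2 r_i = 7·3·12 + 1·12·5 + 5·9·0 + 11·4·3 + 2·4·11 = 532 ≡ 12.
  S = (1, 5, 12) ≠ 0, so r is not a codeword (an error is present).
Step 3: locate the error. For a single error e at position i, S_ℓ = v_i·e·α_i^ℓ, so α_err = S_1/S_0.
  S_0^{−1} = 1^{−1} = 1 (mod 13), so α_err = 5·1 = 5 ≡ 5 = α_2. Error position i = 2.
  Consistency check: S_2/S_1 = 12·8 = 96 ≡ 5 = α_err ✓ (single-error assumption holds).
Step 4: error magnitude e = S_0/v_2 = S_0·∏_{j≠2}(α_2 − α_j) = 1·1 = 1 ≡ 1 (mod 13).
Step 5: correct position 2: c_2 = r_2 − e = 5 − 1 ≡ 4 (mod 13). Hence c = [12, 4, 0, 3, 11].
  Check: interpolating c through the α_i gives m(x) = 7 + 2·x (degree < 2) with m(α_i) = c_i for every i, so c is indeed a codeword.


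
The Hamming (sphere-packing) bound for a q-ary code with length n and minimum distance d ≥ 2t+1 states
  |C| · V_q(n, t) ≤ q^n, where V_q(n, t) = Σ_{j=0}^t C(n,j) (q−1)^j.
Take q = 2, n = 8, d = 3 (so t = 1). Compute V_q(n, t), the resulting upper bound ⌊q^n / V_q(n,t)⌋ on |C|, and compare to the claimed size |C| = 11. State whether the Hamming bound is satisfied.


V_q(n, t) = 9, q^n = 256, Hamming bound = 28, |C| = 11 ≤ bound (satisfied).

Step 1: Compute V_q(n, t) = Σ_{j=0}^1 C(n, j) (q−1)^j.
  j = 0: C(8,0)·(1)^0 = 1·1 = 1.
  j = 1: C(8,1)·(1)^1 = 8·1 = 8.
  V_q(n, t) = 1 + 8 = 9.
Step 2: q^n = 2^8 = 256.
Step 3: Hamming bound ⌊q^n / V_q(n,t)⌋ = ⌊256/9⌋ = 28.
Step 4: Compare |C| = 11 to 28: satisfied.
The claimed |C| lies below the Hamming bound.


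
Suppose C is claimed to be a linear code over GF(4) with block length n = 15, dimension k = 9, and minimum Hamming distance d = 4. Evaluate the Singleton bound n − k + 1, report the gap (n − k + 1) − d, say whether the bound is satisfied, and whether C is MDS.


Singleton RHS = n − k + 1 = 7, slack = 3, bound satisfied, not MDS.

Singleton bound: d ≤ n − k + 1.
Here n = 15, k = 9, so n − k + 1 = 7.
Given d = 4, check d ≤ 7: YES.
Slack = (n − k + 1) − d = 3.
The code is NOT MDS (slack = 3 > 0).
Description: the claimed parameters are [15, 9, 4]_4; such a code would be non-MDS.


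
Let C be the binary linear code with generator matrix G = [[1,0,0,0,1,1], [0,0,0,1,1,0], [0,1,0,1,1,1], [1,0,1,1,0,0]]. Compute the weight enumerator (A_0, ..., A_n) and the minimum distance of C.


Weight distribution: A_0 = 1, A_2 = 4, A_3 = 6, A_4 = 3, A_5 = 2. Minimum distance d = 2.

Enumerate all 2^4 = 16 messages m ∈ F_2^4.
For each, compute codeword c = mG in F_2^6, then tally its weight.
  m = 0000 → c = 000000, weight = 0.
  m = 1000 → c = 100011, weight = 3.
  m = 0100 → c = 000110, weight = 2.
  m = 1100 → c = 100101, weight = 3.
  m = 0010 → c = 010111, weight = 4.
  m = 1010 → c = 110100, weight = 3.
  m = 0110 → c = 010001, weight = 2.
  m = 1110 → c = 110010, weight = 3.
  m = 0001 → c = 101100, weight = 3.
  m = 1001 → c = 001111, weight = 4.
  m = 0101 → c = 101010, weight = 3.
  m = 1101 → c = 001001, weight = 2.
  m = 0011 → c = 111011, weight = 5.
  m = 1011 → c = 011000, weight = 2.
  m = 0111 → c = 111101, weight = 5.
  m = 1111 → c = 011110, weight = 4.
Tally weights:
  weight 0: 1 codewords.
  weight 2: 4 codewords.
  weight 3: 6 codewords.
  weight 4: 3 codewords.
  weight 5: 2 codewords.
Minimum distance d = smallest w > 0 with A_w > 0 = 2.
Sanity: Σ A_w = 16 = 2^4 = 16 ✓.


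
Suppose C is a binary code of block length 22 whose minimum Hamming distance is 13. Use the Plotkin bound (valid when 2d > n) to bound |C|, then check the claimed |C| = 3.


Plotkin bound M ≤ 6; given |C| = 3 ≤ bound (satisfied).

Check applicability: 2d = 26, n = 22.
2d − n = 4 > 0, so Plotkin applies.
Compute d/(2d−n) = 13/4 ≈ 3.2500.
⌊d/(2d−n)⌋ = 3.
Plotkin bound: M ≤ 2·3 = 6.
Given |C| = 3, check: satisfied.
This |C| is below the Plotkin bound.


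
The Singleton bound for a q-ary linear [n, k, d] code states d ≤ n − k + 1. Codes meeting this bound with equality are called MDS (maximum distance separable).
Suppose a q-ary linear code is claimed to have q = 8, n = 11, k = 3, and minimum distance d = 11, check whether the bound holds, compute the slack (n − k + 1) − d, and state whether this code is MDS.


Singleton RHS = n − k + 1 = 9, slack = -2, bound violated (no such code; not MDS).

Singleton bound: d ≤ n − k + 1.
Here n = 11, k = 3, so n − k + 1 = 9.
Given d = 11, check d ≤ 9: NO.
Slack = (n − k + 1) − d = -2.
The slack is negative: d = 11 exceeds n − k + 1 = 9 by 2, so the Singleton bound is violated and no linear [11, 3, 11]_8 code can exist. In particular it is not MDS (MDS requires d = n − k + 1 exactly).
Description: the claimed parameters are [11, 3, 11]_8; such a code would be impossible (violates the Singleton bound).


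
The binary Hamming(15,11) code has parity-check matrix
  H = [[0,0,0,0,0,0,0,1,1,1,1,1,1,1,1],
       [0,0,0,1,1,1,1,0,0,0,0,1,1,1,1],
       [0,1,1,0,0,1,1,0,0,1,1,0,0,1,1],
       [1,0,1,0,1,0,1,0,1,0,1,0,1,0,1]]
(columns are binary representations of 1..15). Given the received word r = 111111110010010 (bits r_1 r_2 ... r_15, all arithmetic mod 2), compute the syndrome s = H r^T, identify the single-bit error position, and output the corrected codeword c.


s = (1, 1, 0, 1)^T, error position = 13, corrected codeword c = 111111110010110

Compute s = H r^T mod 2 one row at a time:
  s_1 = 1 + 0 + 0 + 1 + 0 + 0 + 1 + 0 = 3 ≡ 1 (mod 2).
  s_2 = 1 + 1 + 1 + 1 + 0 + 0 + 1 + 0 = 5 ≡ 1 (mod 2).
  s_3 = 1 + 1 + 1 + 1 + 0 + 1 + 1 + 0 = 6 ≡ 0 (mod 2).
  s_4 = 1 + 1 + 1 + 1 + 0 + 1 + 0 + 0 = 5 ≡ 1 (mod 2).
s = (1, 1, 0, 1)^T — this equals column 13 of H (binary 1101), so error is at position 13.
Correct: flip bit 13 of r = 111111110010010 to get c = 111111110010110.


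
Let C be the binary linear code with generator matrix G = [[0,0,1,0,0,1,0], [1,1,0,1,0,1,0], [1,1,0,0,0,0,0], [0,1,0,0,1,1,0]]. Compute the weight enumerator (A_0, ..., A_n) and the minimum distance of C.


Weight distribution: A_0 = 1, A_2 = 4, A_3 = 6, A_4 = 3, A_5 = 2. Minimum distance d = 2.

Enumerate all 2^4 = 16 messages m ∈ F_2^4.
For each, compute codeword c = mG in F_2^7, then tally its weight.
  m = 0000 → c = 0000000, weight = 0.
  m = 1000 → c = 0010010, weight = 2.
  m = 0100 → c = 1101010, weight = 4.
  m = 1100 → c = 1111000, weight = 4.
  m = 0010 → c = 1100000, weight = 2.
  m = 1010 → c = 1110010, weight = 4.
  m = 0110 → c = 0001010, weight = 2.
  m = 1110 → c = 0011000, weight = 2.
  m = 0001 → c = 0100110, weight = 3.
  m = 1001 → c = 0110100, weight = 3.
  m = 0101 → c = 1001100, weight = 3.
  m = 1101 → c = 1011110, weight = 5.
  m = 0011 → c = 1000110, weight = 3.
  m = 1011 → c = 1010100, weight = 3.
  m = 0111 → c = 0101100, weight = 3.
  m = 1111 → c = 0111110, weight = 5.
Tally weights:
  weight 0: 1 codewords.
  weight 2: 4 codewords.
  weight 3: 6 codewords.
  weight 4: 3 codewords.
  weight 5: 2 codewords.
Minimum distance d = smallest w > 0 with A_w > 0 = 2.
Sanity: Σ A_w = 16 = 2^4 = 16 ✓.


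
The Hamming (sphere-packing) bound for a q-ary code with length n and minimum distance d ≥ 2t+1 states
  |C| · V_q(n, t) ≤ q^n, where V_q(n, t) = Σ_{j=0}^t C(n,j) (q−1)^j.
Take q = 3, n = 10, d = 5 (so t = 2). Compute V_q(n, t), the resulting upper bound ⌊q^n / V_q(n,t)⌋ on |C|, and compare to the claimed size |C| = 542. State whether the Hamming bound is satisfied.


V_q(n, t) = 201, q^n = 59049, Hamming bound = 293, |C| = 542 > bound (violated).

Step 1: Compute V_q(n, t) = Σ_{j=0}^2 C(n, j) (q−1)^j.
  j = 0: C(10,0)·(2)^0 = 1·1 = 1.
  j = 1: C(10,1)·(2)^1 = 10·2 = 20.
  j = 2: C(10,2)·(2)^2 = 45·4 = 180.
  V_q(n, t) = 1 + 20 + 180 = 201.
Step 2: q^n = 3^10 = 59049.
Step 3: Hamming bound ⌊q^n / V_q(n,t)⌋ = ⌊59049/201⌋ = 293.
Step 4: Compare |C| = 542 to 293: violated.
The claimed |C| lies above the Hamming bound, so no 3-ary code of length 10 with d ≥ 5 can have 542 codewords.


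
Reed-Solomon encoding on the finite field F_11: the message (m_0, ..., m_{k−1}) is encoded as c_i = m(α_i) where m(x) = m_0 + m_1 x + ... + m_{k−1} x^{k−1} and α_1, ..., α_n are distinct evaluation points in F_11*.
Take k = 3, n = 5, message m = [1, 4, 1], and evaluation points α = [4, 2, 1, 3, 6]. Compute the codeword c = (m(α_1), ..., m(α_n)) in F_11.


c = [0, 2, 6, 0, 6]

Message polynomial: m(x) = 1 + 4·x + 1·x^2 (mod 11).
For each evaluation point α_i, compute m(α_i) mod 11:
  α_1 = 4: Horner steps 1 → 8 → 0, so m(4) = 0.
  α_2 = 2: Horner steps 1 → 6 → 2, so m(2) = 2.
  α_3 = 1: Horner steps 1 → 5 → 6, so m(1) = 6.
  α_4 = 3: Horner steps 1 → 7 → 0, so m(3) = 0.
  α_5 = 6: Horner steps 1 → 10 → 6, so m(6) = 6.
Codeword c = [0, 2, 6, 0, 6] ∈ F_11^5.


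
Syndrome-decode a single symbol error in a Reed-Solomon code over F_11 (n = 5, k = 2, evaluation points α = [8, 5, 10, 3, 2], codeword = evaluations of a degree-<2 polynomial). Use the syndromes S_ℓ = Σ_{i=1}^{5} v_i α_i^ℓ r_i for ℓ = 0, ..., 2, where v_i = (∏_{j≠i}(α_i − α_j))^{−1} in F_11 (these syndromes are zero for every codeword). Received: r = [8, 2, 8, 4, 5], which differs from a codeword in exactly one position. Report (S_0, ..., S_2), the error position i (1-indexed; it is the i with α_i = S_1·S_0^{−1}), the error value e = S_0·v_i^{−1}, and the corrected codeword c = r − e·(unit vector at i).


S = (6, 4, 10), error at position 1, error magnitude e = 9, c = [10, 2, 8, 4, 5].

Step 1: column multipliers v_i = (∏_{j≠i}(α_i − α_j))^{−1} mod 11.
  i = 1 (α = 8): (8−5)(8−10)(8−3)(8−2) = 3·(−2)·5·6 = −180 ≡ 7, so v_1 = 7^{−1} = 8 (mod 11).
  i = 2 (α = 5): (5−8)(5−10)(5−3)(5−2) = (−3)·(−5)·2·3 = 90 ≡ 2, so v_2 = 2^{−1} = 6 (mod 11).
  i = 3 (α = 10): (10−8)(10−5)(10−3)(10−2) = 2·5·7·8 = 560 ≡ 10, so v_3 = 10^{−1} = 10 (mod 11).
  i = 4 (α = 3): (3−8)(3−5)(3−10)(3−2) = (−5)·(−2)·(−7)·1 = −70 ≡ 7, so v_4 = 7^{−1} = 8 (mod 11).
  i = 5 (α = 2): (2−8)(2−5)(2−10)(2−3) = (−6)·(−3)·(−8)·(−1) = 144 ≡ 1, so v_5 = 1^{−1} = 1 (mod 11).
  v = [8, 6, 10, 8, 1].
Step 2: syndromes of r = [8, 2, 8, 4, 5] (all sums mod 11).
  S_0 = Σ v_i r_i = 8·8 + 6·2 + 10·8 + 8·4 + 1·5 = 193 ≡ 6.
  S_1 = Σ v_i α_i r_i = 8·8·8 + 6·5·2 + 10·10·8 + 8·3·4 + 1·2·5 = 1478 ≡ 4.
  α_i^2 mod 11 = [9, 3, 1, 9, 4].
  S_2 = Σ v_i α_i^2 r_i = 8·9·8 + 6·3·2 + 10·1·8 + 8·9·4 + 1·4·5 = 1000 ≡ 10.
  S = (6, 4, 10) ≠ 0, so r is not a codeword (an error is present).
Step 3: locate the error. For a single error e at position i, S_ℓ = v_i·e·α_i^ℓ, so α_err = S_1/S_0.
  S_0^{−1} = 6^{−1} = 2 (mod 11), so α_err = 4·2 = 8 ≡ 8 = α_1. Error position i = 1.
  Consistency check: S_2/S_1 = 10·3 = 30 ≡ 8 = α_err ✓ (single-error assumption holds).
Step 4: error magnitude e = S_0/v_1 = S_0·∏_{j≠1}(α_1 − α_j) = 6·7 = 42 ≡ 9 (mod 11).
Step 5: correct position 1: c_1 = r_1 − e = 8 − 9 ≡ 10 (mod 11). Hence c = [10, 2, 8, 4, 5].
  Check: interpolating c through the α_i gives m(x) = 7 + 10·x (degree < 2) with m(α_i) = c_i for every i, so c is indeed a codeword.


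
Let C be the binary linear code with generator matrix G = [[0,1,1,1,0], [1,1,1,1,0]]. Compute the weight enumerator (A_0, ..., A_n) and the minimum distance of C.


Weight distribution: A_0 = 1, A_1 = 1, A_3 = 1, A_4 = 1. Minimum distance d = 1.

Enumerate all 2^2 = 4 messages m ∈ F_2^2.
For each, compute codeword c = mG in F_2^5, then tally its weight.
  m = 00 → c = 00000, weight = 0.
  m = 10 → c = 01110, weight = 3.
  m = 01 → c = 11110, weight = 4.
  m = 11 → c = 10000, weight = 1.
Tally weights:
  weight 0: 1 codewords.
  weight 1: 1 codewords.
  weight 3: 1 codewords.
  weight 4: 1 codewords.
Minimum distance d = smallest w > 0 with A_w > 0 = 1.
Sanity: Σ A_w = 4 = 2^2 = 4 ✓.


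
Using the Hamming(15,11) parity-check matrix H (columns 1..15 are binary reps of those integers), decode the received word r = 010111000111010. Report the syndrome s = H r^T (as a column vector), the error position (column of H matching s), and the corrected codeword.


s = (0, 1, 1, 0)^T, error position = 6, corrected codeword c = 010110000111010

Compute s = H r^T mod 2 one row at a time:
  s_1 = 0 + 0 + 1 + 1 + 1 + 0 + 1 + 0 = 4 ≡ 0 (mod 2).
  s_2 = 1 + 1 + 1 + 0 + 1 + 0 + 1 + 0 = 5 ≡ 1 (mod 2).
  s_3 = 1 + 0 + 1 + 0 + 1 + 1 + 1 + 0 = 5 ≡ 1 (mod 2).
  s_4 = 0 + 0 + 1 + 0 + 0 + 1 + 0 + 0 = 2 ≡ 0 (mod 2).
s = (0, 1, 1, 0)^T — this equals column 6 of H (binary 0110), so error is at position 6.
Correct: flip bit 6 of r = 010111000111010 to get c = 010110000111010.


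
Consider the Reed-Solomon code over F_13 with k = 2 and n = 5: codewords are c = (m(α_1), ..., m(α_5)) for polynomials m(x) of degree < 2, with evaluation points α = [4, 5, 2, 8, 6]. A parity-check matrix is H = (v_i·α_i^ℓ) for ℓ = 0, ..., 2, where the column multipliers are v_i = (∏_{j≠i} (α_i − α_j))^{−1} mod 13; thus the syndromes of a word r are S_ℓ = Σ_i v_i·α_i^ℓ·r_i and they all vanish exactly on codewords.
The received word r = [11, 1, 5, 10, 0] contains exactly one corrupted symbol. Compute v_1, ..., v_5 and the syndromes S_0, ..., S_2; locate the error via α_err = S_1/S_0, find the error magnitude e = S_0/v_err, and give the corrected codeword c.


S = (10, 8, 9), error at position 5, error magnitude e = 9, c = [11, 1, 5, 10, 4].

Step 1: column multipliers v_i = (∏_{j≠i}(α_i − α_j))^{−1} mod 13.
  i = 1 (α = 4): (4−5)(4−2)(4−8)(4−6) = (−1)·2·(−4)·(−2) = −16 ≡ 10, so v_1 = 10^{−1} = 4 (mod 13).
  i = 2 (α = 5): (5−4)(5−2)(5−8)(5−6) = 1·3·(−3)·(−1) = 9 ≡ 9, so v_2 = 9^{−1} = 3 (mod 13).
  i = 3 (α = 2): (2−4)(2−5)(2−8)(2−6) = (−2)·(−3)·(−6)·(−4) = 144 ≡ 1, so v_3 = 1^{−1} = 1 (mod 13).
  i = 4 (α = 8): (8−4)(8−5)(8−2)(8−6) = 4·3·6·2 = 144 ≡ 1, so v_4 = 1^{−1} = 1 (mod 13).
  i = 5 (α = 6): (6−4)(6−5)(6−2)(6−8) = 2·1·4·(−2) = −16 ≡ 10, so v_5 = 10^{−1} = 4 (mod 13).
  v = [4, 3, 1, 1, 4].
Step 2: syndromes of r = [11, 1, 5, 10, 0] (all sums mod 13).
  S_0 = Σ v_i r_i = 4·11 + 3·1 + 1·5 + 1·10 + 4·0 = 62 ≡ 10.
  S_1 = Σ v_i α_i r_i = 4·4·11 + 3·5·1 + 1·2·5 + 1·8·10 + 4·6·0 = 281 ≡ 8.
  α_i^2 mod 13 = [3, 12, 4, 12, 10].
  S_2 = Σ v_i α_i^2 r_i = 4·3·11 + 3·12·1 + 1·4·5 + 1·12·10 + 4·10·0 = 308 ≡ 9.
  S = (10, 8, 9) ≠ 0, so r is not a codeword (an error is present).
Step 3: locate the error. For a single error e at position i, S_ℓ = v_i·e·α_i^ℓ, so α_err = S_1/S_0.
  S_0^{−1} = 10^{−1} = 4 (mod 13), so α_err = 8·4 = 32 ≡ 6 = α_5. Error position i = 5.
  Consistency check: S_2/S_1 = 9·5 = 45 ≡ 6 = α_err ✓ (single-error assumption holds).
Step 4: error magnitude e = S_0/v_5 = S_0·∏_{j≠5}(α_5 − α_j) = 10·10 = 100 ≡ 9 (mod 13).
Step 5: correct position 5: c_5 = r_5 − e = 0 − 9 ≡ 4 (mod 13). Hence c = [11, 1, 5, 10, 4].
  Check: interpolating c through the α_i gives m(x) = 12 + 3·x (degree < 2) with m(α_i) = c_i for every i, so c is indeed a codeword.


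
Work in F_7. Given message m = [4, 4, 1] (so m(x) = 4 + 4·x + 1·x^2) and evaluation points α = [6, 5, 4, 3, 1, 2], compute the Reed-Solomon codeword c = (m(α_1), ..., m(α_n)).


c = [1, 0, 1, 4, 2, 2]

Message polynomial: m(x) = 4 + 4·x + 1·x^2 (mod 7).
For each evaluation point α_i, compute m(α_i) mod 7:
  α_1 = 6: Horner steps 1 → 3 → 1, so m(6) = 1.
  α_2 = 5: Horner steps 1 → 2 → 0, so m(5) = 0.
  α_3 = 4: Horner steps 1 → 1 → 1, so m(4) = 1.
  α_4 = 3: Horner steps 1 → 0 → 4, so m(3) = 4.
  α_5 = 1: Horner steps 1 → 5 → 2, so m(1) = 2.
  α_6 = 2: Horner steps 1 → 6 → 2, so m(2) = 2.
Codeword c = [1, 0, 1, 4, 2, 2] ∈ F_7^6.


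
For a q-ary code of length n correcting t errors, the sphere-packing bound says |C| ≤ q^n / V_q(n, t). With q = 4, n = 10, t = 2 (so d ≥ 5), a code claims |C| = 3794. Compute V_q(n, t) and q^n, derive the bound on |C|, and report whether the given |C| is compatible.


V_q(n, t) = 436, q^n = 1048576, Hamming bound = 2404, |C| = 3794 > bound (violated).

Step 1: Compute V_q(n, t) = Σ_{j=0}^2 C(n, j) (q−1)^j.
  j = 0: C(10,0)·(3)^0 = 1·1 = 1.
  j = 1: C(10,1)·(3)^1 = 10·3 = 30.
  j = 2: C(10,2)·(3)^2 = 45·9 = 405.
  V_q(n, t) = 1 + 30 + 405 = 436.
Step 2: q^n = 4^10 = 1048576.
Step 3: Hamming bound ⌊q^n / V_q(n,t)⌋ = ⌊1048576/436⌋ = 2404.
Step 4: Compare |C| = 3794 to 2404: violated.
The claimed |C| lies above the Hamming bound, so no 4-ary code of length 10 with d ≥ 5 can have 3794 codewords.
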